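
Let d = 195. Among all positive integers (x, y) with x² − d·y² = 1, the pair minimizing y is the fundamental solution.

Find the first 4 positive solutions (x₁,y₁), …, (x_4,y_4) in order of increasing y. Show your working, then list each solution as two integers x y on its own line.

d=195: √d = [13; 1,26] (ℓ=2, even), read p_1/q_1
k=0  a_k=13  p_k/q_k = 13/1
k=1  a_k=1  p_k/q_k = 14/1
fundamental: x₁=14, y₁=1  (since 196 − 195·1 = 1)
(14+1√195)^2 = 391 + 28√195
(14+1√195)^3 = 10934 + 783√195
(14+1√195)^4 = 305761 + 21896√195

14 1
391 28
10934 783
305761 21896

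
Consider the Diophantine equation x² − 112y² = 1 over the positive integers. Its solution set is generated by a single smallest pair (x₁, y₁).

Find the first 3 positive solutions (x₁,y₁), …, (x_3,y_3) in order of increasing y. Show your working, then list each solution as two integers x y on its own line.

d=112: √d = [10; 1,1,2,1,1,20] (ℓ=6, even), read p_5/q_5
step 0: (10, 1)  from 10·(1,0) + (0,1)
step 1: (11, 1)  from 1·(10,1) + (1,0)
…
step 4: (74, 7)  from 1·(53,5) + (21,2)
step 5: (127, 12)  from 1·(74,7) + (53,5)
fundamental: x₁=127, y₁=12  (since 16129 − 112·144 = 1)
n=2: (127,12)∘(127,12) = (127·127+112·12·12, 127·12+12·127) = (32257,3048)
n=3: (32257,3048)∘(127,12) = (127·32257+112·12·3048, 127·3048+12·32257) = (8193151,774180)

127 12
32257 3048
8193151 774180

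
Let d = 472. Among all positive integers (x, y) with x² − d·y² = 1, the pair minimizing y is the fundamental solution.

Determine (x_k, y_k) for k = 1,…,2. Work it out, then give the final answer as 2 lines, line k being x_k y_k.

d=472: √d = [21; 1,2,1,1,1,…,2,1,42] (ℓ=14, even), read p_13/q_13
k=0  a_k=21  p_k/q_k = 21/1
…
k=2  a_k=2  p_k/q_k = 65/3
k=3  a_k=1  p_k/q_k = 87/4
k=4  a_k=1  p_k/q_k = 152/7
…
k=6  a_k=4  p_k/q_k = 1108/51
k=7  a_k=5  p_k/q_k = 5779/266
k=8  a_k=4  p_k/q_k = 24224/1115
k=9  a_k=1  p_k/q_k = 30003/1381
k=10  a_k=1  p_k/q_k = 54227/2496
k=11  a_k=1  p_k/q_k = 84230/3877
k=12  a_k=2  p_k/q_k = 222687/10250
k=13  a_k=1  p_k/q_k = 306917/14127
fundamental: x₁=306917, y₁=14127  (since 94198044889 − 472·199572129 = 1)
k=2:  x_2 = 306917·306917+472·14127·14127 = 188396089777,  y_2 = 306917·14127+14127·306917 = 8671632918

306917 14127
188396089777 8671632918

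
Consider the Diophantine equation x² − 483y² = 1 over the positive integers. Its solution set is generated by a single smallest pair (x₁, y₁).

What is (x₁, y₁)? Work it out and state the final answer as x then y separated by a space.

[21; 1,42] for √483; ℓ=2 ⇒ convergent index 1
i=0: a=21 ⇒ p=21, q=1
i=1: a=1 ⇒ p=22, q=1
→ (22, 1).  Check: 22²=484, 483·1²=483, difference 1.

22 1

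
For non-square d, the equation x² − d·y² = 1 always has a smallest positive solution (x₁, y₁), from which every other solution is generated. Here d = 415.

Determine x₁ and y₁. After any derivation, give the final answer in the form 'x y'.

18412804 903849

√415 → a₀=20, period (2,1,2,4,6,…,1,2,40); ℓ=16 even so k=15
step 0: (20, 1)  from 20·(1,0) + (0,1)
step 1: (41, 2)  from 2·(20,1) + (1,0)
…
step 5: (4441, 218)  from 6·(713,35) + (163,8)
…
step 12: (2110961, 103623)  from 4·(508372,24955) + (77473,3803)
…
step 14: (6841255, 335824)  from 1·(4730294,232201) + (2110961,103623)
step 15: (18412804, 903849)  from 2·(6841255,335824) + (4730294,232201)
(x₁, y₁) = (18412804, 903849);  18412804² − 415·903849² = 1 ✓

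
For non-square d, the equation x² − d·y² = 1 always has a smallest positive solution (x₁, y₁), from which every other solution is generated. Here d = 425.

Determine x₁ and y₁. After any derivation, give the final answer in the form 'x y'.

[20; 1,1,1,1,1,1,40] for √425; ℓ=7 ⇒ convergent index 13
k=0  a_k=20  p_k/q_k = 20/1
…
k=3  a_k=1  p_k/q_k = 62/3
k=4  a_k=1  p_k/q_k = 103/5
…
k=6  a_k=1  p_k/q_k = 268/13
…
k=8  a_k=1  p_k/q_k = 11153/541
k=9  a_k=1  p_k/q_k = 22038/1069
k=10  a_k=1  p_k/q_k = 33191/1610
…
k=12  a_k=1  p_k/q_k = 88420/4289
k=13  a_k=1  p_k/q_k = 143649/6968
→ (143649, 6968).  Check: 143649²=20635035201, 425·6968²=20635035200, difference 1.

143649 6968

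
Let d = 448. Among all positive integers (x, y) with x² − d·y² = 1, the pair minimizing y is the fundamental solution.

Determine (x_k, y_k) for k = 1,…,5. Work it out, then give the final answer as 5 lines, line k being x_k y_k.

d=448: √d = [21; 6,42] (ℓ=2, even), read p_1/q_1
i=0: a=21 ⇒ p=21, q=1
i=1: a=6 ⇒ p=127, q=6
(x₁, y₁) = (127, 6);  127² − 448·6² = 1 ✓
(127+6√448)^2 = 32257 + 1524√448
(127+6√448)^3 = 8193151 + 387090√448
(127+6√448)^4 = 2081028097 + 98319336√448
(127+6√448)^5 = 528572943487 + 24972724254√448

127 6
32257 1524
8193151 387090
2081028097 98319336
528572943487 24972724254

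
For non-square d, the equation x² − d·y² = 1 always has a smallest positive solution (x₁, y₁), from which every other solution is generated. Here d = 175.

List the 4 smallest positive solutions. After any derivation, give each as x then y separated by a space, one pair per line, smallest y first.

√175 → a₀=13, period (4,2,1,2,4,26); ℓ=6 even so k=5
k=0  a_k=13  p_k/q_k = 13/1
k=1  a_k=4  p_k/q_k = 53/4
k=2  a_k=2  p_k/q_k = 119/9
…
k=4  a_k=2  p_k/q_k = 463/35
k=5  a_k=4  p_k/q_k = 2024/153
(x₁, y₁) = (2024, 153);  2024² − 175·153² = 1 ✓
(x_2, y_2) = (2024·2024 + 175·153·153, 2024·153 + 153·2024) = (8193151, 619344)
(x_3, y_3) = (2024·8193151 + 175·153·619344, 2024·619344 + 153·8193151) = (33165873224, 2507104359)
(x_4, y_4) = (2024·33165873224 + 175·153·2507104359, 2024·2507104359 + 153·33165873224) = (134255446617601, 10148757825888)

2024 153
8193151 619344
33165873224 2507104359
134255446617601 10148757825888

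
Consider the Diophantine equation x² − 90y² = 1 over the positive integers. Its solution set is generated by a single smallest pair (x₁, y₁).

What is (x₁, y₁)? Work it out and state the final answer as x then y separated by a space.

√90 → a₀=9, period (2,18); ℓ=2 even so k=1
i=0: a=9 ⇒ p=9, q=1
i=1: a=2 ⇒ p=19, q=2
(x₁, y₁) = (19, 2);  19² − 90·2² = 1 ✓

19 2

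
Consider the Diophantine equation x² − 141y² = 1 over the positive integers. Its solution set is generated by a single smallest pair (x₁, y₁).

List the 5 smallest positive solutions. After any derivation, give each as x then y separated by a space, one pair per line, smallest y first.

95 8
18049 1520
3429215 288792
651532801 54868960
123787802975 10424813608

[11; 1,6,1,22] for √141; ℓ=4 ⇒ convergent index 3
i=0: a=11 ⇒ p=11, q=1
i=1: a=1 ⇒ p=12, q=1
i=2: a=6 ⇒ p=83, q=7
i=3: a=1 ⇒ p=95, q=8
fundamental: x₁=95, y₁=8  (since 9025 − 141·64 = 1)
k=2:  x_2 = 95·95+141·8·8 = 18049,  y_2 = 95·8+8·95 = 1520
k=3:  x_3 = 95·18049+141·8·1520 = 3429215,  y_3 = 95·1520+8·18049 = 288792
k=4:  x_4 = 95·3429215+141·8·288792 = 651532801,  y_4 = 95·288792+8·3429215 = 54868960
k=5:  x_5 = 95·651532801+141·8·54868960 = 123787802975,  y_5 = 95·54868960+8·651532801 = 10424813608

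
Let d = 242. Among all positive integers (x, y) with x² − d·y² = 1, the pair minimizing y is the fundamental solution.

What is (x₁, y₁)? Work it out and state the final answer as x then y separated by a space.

√242 → a₀=15, period (1,1,3,1,14,1,3,1,1,30); ℓ=10 even so k=9
k=0  a_k=15  p_k/q_k = 15/1
k=1  a_k=1  p_k/q_k = 16/1
k=2  a_k=1  p_k/q_k = 31/2
k=3  a_k=3  p_k/q_k = 109/7
k=4  a_k=1  p_k/q_k = 140/9
…
k=6  a_k=1  p_k/q_k = 2209/142
k=7  a_k=3  p_k/q_k = 8696/559
k=8  a_k=1  p_k/q_k = 10905/701
k=9  a_k=1  p_k/q_k = 19601/1260
fundamental: x₁=19601, y₁=1260  (since 384199201 − 242·1587600 = 1)

19601 1260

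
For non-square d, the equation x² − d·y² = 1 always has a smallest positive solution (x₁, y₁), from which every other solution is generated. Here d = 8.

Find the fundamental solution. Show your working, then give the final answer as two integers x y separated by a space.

√8 → a₀=2, period (1,4); ℓ=2 even so k=1
k=0  a_k=2  p_k/q_k = 2/1
k=1  a_k=1  p_k/q_k = 3/1
→ (3, 1).  Check: 3²=9, 8·1²=8, difference 1.

3 1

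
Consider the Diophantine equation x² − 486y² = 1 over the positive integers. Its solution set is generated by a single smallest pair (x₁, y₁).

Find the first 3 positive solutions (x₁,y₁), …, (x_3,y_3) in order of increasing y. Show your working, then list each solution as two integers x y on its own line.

485 22
470449 21340
456335045 20699778

√486 → a₀=22, period (22,44); ℓ=2 even so k=1
a_0=22:  p_0=22·1+0=22,  q_0=22·0+1=1
a_1=22:  p_1=22·22+1=485,  q_1=22·1+0=22
(x₁, y₁) = (485, 22);  485² − 486·22² = 1 ✓
(x_2, y_2) = (485·485 + 486·22·22, 485·22 + 22·485) = (470449, 21340)
(x_3, y_3) = (485·470449 + 486·22·21340, 485·21340 + 22·470449) = (456335045, 20699778)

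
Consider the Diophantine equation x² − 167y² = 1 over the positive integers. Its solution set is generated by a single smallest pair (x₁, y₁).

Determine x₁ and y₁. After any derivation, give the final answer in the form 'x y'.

168 13

√167 → a₀=12, period (1,11,1,24); ℓ=4 even so k=3
k=0  a_k=12  p_k/q_k = 12/1
k=1  a_k=1  p_k/q_k = 13/1
k=2  a_k=11  p_k/q_k = 155/12
k=3  a_k=1  p_k/q_k = 168/13
fundamental: x₁=168, y₁=13  (since 28224 − 167·169 = 1)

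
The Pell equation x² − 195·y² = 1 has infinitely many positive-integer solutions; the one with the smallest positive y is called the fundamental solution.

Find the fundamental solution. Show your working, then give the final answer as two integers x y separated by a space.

14 1

√195 = [13; 1,26, …], period ℓ=2 (even) → k=1
i=0: a=13 ⇒ p=13, q=1
i=1: a=1 ⇒ p=14, q=1
fundamental: x₁=14, y₁=1  (since 196 − 195·1 = 1)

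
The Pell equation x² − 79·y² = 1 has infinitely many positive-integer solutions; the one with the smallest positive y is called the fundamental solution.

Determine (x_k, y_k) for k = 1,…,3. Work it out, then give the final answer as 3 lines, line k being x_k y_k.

[8; 1,7,1,16] for √79; ℓ=4 ⇒ convergent index 3
k=0  a_k=8  p_k/q_k = 8/1
k=1  a_k=1  p_k/q_k = 9/1
k=2  a_k=7  p_k/q_k = 71/8
k=3  a_k=1  p_k/q_k = 80/9
→ (80, 9).  Check: 80²=6400, 79·9²=6399, difference 1.
(x_2, y_2) = (80·80 + 79·9·9, 80·9 + 9·80) = (12799, 1440)
(x_3, y_3) = (80·12799 + 79·9·1440, 80·1440 + 9·12799) = (2047760, 230391)

80 9
12799 1440
2047760 230391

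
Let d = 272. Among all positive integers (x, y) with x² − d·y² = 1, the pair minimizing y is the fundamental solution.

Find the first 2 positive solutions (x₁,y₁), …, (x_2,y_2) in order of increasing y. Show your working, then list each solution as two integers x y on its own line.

√272 = [16; 2,32, …], period ℓ=2 (even) → k=1
k=0  a_k=16  p_k/q_k = 16/1
k=1  a_k=2  p_k/q_k = 33/2
fundamental: x₁=33, y₁=2  (since 1089 − 272·4 = 1)
n=2: (33,2)∘(33,2) = (33·33+272·2·2, 33·2+2·33) = (2177,132)

33 2
2177 132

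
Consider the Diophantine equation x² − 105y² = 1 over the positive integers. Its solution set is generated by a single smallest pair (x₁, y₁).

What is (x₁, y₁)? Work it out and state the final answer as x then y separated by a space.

d=105: √d = [10; 4,20] (ℓ=2, even), read p_1/q_1
a_0=10:  p_0=10·1+0=10,  q_0=10·0+1=1
a_1=4:  p_1=4·10+1=41,  q_1=4·1+0=4
fundamental: x₁=41, y₁=4  (since 1681 − 105·16 = 1)

41 4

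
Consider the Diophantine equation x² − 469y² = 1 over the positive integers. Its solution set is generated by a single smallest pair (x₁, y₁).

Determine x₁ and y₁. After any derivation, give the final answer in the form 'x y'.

√469 = [21; 1,1,1,10,6,10,1,1,1,42, …], period ℓ=10 (even) → k=9
k=0  a_k=21  p_k/q_k = 21/1
…
k=4  a_k=10  p_k/q_k = 693/32
k=5  a_k=6  p_k/q_k = 4223/195
k=6  a_k=10  p_k/q_k = 42923/1982
k=7  a_k=1  p_k/q_k = 47146/2177
k=8  a_k=1  p_k/q_k = 90069/4159
k=9  a_k=1  p_k/q_k = 137215/6336
→ (137215, 6336).  Check: 137215²=18827956225, 469·6336²=18827956224, difference 1.

137215 6336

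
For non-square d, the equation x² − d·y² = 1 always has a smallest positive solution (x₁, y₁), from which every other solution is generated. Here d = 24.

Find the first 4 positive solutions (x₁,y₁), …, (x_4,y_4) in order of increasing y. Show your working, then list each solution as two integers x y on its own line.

5 1
49 10
485 99
4801 980

√24 = [4; 1,8, …], period ℓ=2 (even) → k=1
step 0: (4, 1)  from 4·(1,0) + (0,1)
step 1: (5, 1)  from 1·(4,1) + (1,0)
→ (5, 1).  Check: 5²=25, 24·1²=24, difference 1.
(5+1√24)^2 = 49 + 10√24
(5+1√24)^3 = 485 + 99√24
(5+1√24)^4 = 4801 + 980√24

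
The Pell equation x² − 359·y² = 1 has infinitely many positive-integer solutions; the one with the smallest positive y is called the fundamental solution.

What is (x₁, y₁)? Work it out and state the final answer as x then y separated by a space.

360 19

√359 = [18; 1,17,1,36, …], period ℓ=4 (even) → k=3
i=0: a=18 ⇒ p=18, q=1
i=1: a=1 ⇒ p=19, q=1
i=2: a=17 ⇒ p=341, q=18
i=3: a=1 ⇒ p=360, q=19
(x₁, y₁) = (360, 19);  360² − 359·19² = 1 ✓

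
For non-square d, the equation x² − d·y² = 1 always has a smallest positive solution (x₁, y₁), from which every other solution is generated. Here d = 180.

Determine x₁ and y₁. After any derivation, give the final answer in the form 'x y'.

161 12

d=180: √d = [13; 2,2,2,26] (ℓ=4, even), read p_3/q_3
a_0=13:  p_0=13·1+0=13,  q_0=13·0+1=1
…
a_2=2:  p_2=2·27+13=67,  q_2=2·2+1=5
a_3=2:  p_3=2·67+27=161,  q_3=2·5+2=12
fundamental: x₁=161, y₁=12  (since 25921 − 180·144 = 1)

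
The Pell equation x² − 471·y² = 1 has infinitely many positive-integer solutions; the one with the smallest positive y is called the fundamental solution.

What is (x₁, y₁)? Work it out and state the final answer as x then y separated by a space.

7838695 361188

d=471: √d = [21; 1,2,2,1,3,…,2,1,42] (ℓ=14, even), read p_13/q_13
a_0=21:  p_0=21·1+0=21,  q_0=21·0+1=1
a_1=1:  p_1=1·21+1=22,  q_1=1·1+0=1
…
a_4=1:  p_4=1·152+65=217,  q_4=1·7+3=10
…
a_7=14:  p_7=14·3429+803=48809,  q_7=14·158+37=2249
a_8=4:  p_8=4·48809+3429=198665,  q_8=4·2249+158=9154
a_9=3:  p_9=3·198665+48809=644804,  q_9=3·9154+2249=29711
…
a_12=2:  p_12=2·2331742+843469=5506953,  q_12=2·107441+38865=253747
a_13=1:  p_13=1·5506953+2331742=7838695,  q_13=1·253747+107441=361188
fundamental: x₁=7838695, y₁=361188  (since 61445139303025 − 471·130456771344 = 1)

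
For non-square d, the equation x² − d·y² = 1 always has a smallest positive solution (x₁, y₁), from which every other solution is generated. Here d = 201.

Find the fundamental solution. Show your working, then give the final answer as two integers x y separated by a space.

√201 → a₀=14, period (5,1,1,1,2,…,1,5,28); ℓ=14 even so k=13
a_0=14:  p_0=14·1+0=14,  q_0=14·0+1=1
…
a_2=1:  p_2=1·71+14=85,  q_2=1·5+1=6
a_3=1:  p_3=1·85+71=156,  q_3=1·6+5=11
a_4=1:  p_4=1·156+85=241,  q_4=1·11+6=17
a_5=2:  p_5=2·241+156=638,  q_5=2·17+11=45
a_6=1:  p_6=1·638+241=879,  q_6=1·45+17=62
a_7=8:  p_7=8·879+638=7670,  q_7=8·62+45=541
a_8=1:  p_8=1·7670+879=8549,  q_8=1·541+62=603
…
a_10=1:  p_10=1·24768+8549=33317,  q_10=1·1747+603=2350
…
a_12=1:  p_12=1·58085+33317=91402,  q_12=1·4097+2350=6447
a_13=5:  p_13=5·91402+58085=515095,  q_13=5·6447+4097=36332
(x₁, y₁) = (515095, 36332);  515095² − 201·36332² = 1 ✓

515095 36332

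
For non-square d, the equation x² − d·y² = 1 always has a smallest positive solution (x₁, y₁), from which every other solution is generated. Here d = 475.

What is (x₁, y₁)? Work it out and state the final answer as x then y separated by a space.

57799 2652

√475 → a₀=21, period (1,3,1,6,2,6,1,3,1,42); ℓ=10 even so k=9
i=0: a=21 ⇒ p=21, q=1
i=1: a=1 ⇒ p=22, q=1
i=2: a=3 ⇒ p=87, q=4
…
i=7: a=1 ⇒ p=11878, q=545
i=8: a=3 ⇒ p=45921, q=2107
i=9: a=1 ⇒ p=57799, q=2652
(x₁, y₁) = (57799, 2652);  57799² − 475·2652² = 1 ✓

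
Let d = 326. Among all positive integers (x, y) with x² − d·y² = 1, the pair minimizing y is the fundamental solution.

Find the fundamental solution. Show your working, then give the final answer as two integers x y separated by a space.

325 18

[18; 18,36] for √326; ℓ=2 ⇒ convergent index 1
k=0  a_k=18  p_k/q_k = 18/1
k=1  a_k=18  p_k/q_k = 325/18
(x₁, y₁) = (325, 18);  325² − 326·18² = 1 ✓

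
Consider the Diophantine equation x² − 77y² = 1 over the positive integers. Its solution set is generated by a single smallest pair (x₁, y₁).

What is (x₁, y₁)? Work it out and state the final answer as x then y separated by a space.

√77 → a₀=8, period (1,3,2,3,1,16); ℓ=6 even so k=5
step 0: (8, 1)  from 8·(1,0) + (0,1)
…
step 2: (35, 4)  from 3·(9,1) + (8,1)
…
step 4: (272, 31)  from 3·(79,9) + (35,4)
step 5: (351, 40)  from 1·(272,31) + (79,9)
→ (351, 40).  Check: 351²=123201, 77·40²=123200, difference 1.

351 40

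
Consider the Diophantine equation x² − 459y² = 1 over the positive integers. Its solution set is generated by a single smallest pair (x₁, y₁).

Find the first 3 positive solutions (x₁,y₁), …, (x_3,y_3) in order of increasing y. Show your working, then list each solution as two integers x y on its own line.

499850 23331
499700044999 23324000700
499550134985000450 23317003499766669

d=459: √d = [21; 2,2,1,4,21,4,1,2,2,42] (ℓ=10, even), read p_9/q_9
i=0: a=21 ⇒ p=21, q=1
…
i=2: a=2 ⇒ p=107, q=5
i=3: a=1 ⇒ p=150, q=7
i=4: a=4 ⇒ p=707, q=33
i=5: a=21 ⇒ p=14997, q=700
i=6: a=4 ⇒ p=60695, q=2833
i=7: a=1 ⇒ p=75692, q=3533
i=8: a=2 ⇒ p=212079, q=9899
i=9: a=2 ⇒ p=499850, q=23331
→ (499850, 23331).  Check: 499850²=249850022500, 459·23331²=249850022499, difference 1.
k=2:  x_2 = 499850·499850+459·23331·23331 = 499700044999,  y_2 = 499850·23331+23331·499850 = 23324000700
k=3:  x_3 = 499850·499700044999+459·23331·23324000700 = 499550134985000450,  y_3 = 499850·23324000700+23331·499700044999 = 23317003499766669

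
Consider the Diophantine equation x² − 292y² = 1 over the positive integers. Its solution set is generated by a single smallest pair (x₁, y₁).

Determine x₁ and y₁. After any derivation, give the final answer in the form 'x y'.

2281249 133500

√292 = [17; 11,2,1,3,8,3,1,2,11,34, …], period ℓ=10 (even) → k=9
step 0: (17, 1)  from 17·(1,0) + (0,1)
step 1: (188, 11)  from 11·(17,1) + (1,0)
…
step 4: (2136, 125)  from 3·(581,34) + (393,23)
step 5: (17669, 1034)  from 8·(2136,125) + (581,34)
step 6: (55143, 3227)  from 3·(17669,1034) + (2136,125)
step 7: (72812, 4261)  from 1·(55143,3227) + (17669,1034)
step 8: (200767, 11749)  from 2·(72812,4261) + (55143,3227)
step 9: (2281249, 133500)  from 11·(200767,11749) + (72812,4261)
→ (2281249, 133500).  Check: 2281249²=5204097000001, 292·133500²=5204097000000, difference 1.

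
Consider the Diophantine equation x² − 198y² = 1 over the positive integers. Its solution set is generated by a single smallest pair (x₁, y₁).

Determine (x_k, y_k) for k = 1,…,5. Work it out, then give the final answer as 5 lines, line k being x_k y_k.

[14; 14,28] for √198; ℓ=2 ⇒ convergent index 1
i=0: a=14 ⇒ p=14, q=1
i=1: a=14 ⇒ p=197, q=14
fundamental: x₁=197, y₁=14  (since 38809 − 198·196 = 1)
(197+14√198)^2 = 77617 + 5516√198
(197+14√198)^3 = 30580901 + 2173290√198
(197+14√198)^4 = 12048797377 + 856270744√198
(197+14√198)^5 = 4747195585637 + 337368499846√198

197 14
77617 5516
30580901 2173290
12048797377 856270744
4747195585637 337368499846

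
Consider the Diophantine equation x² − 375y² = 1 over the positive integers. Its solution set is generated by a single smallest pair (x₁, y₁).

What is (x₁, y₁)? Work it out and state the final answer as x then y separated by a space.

15124 781

[19; 2,1,2,1,5,1,2,1,2,38] for √375; ℓ=10 ⇒ convergent index 9
i=0: a=19 ⇒ p=19, q=1
…
i=4: a=1 ⇒ p=213, q=11
i=5: a=5 ⇒ p=1220, q=63
i=6: a=1 ⇒ p=1433, q=74
i=7: a=2 ⇒ p=4086, q=211
i=8: a=1 ⇒ p=5519, q=285
i=9: a=2 ⇒ p=15124, q=781
(x₁, y₁) = (15124, 781);  15124² − 375·781² = 1 ✓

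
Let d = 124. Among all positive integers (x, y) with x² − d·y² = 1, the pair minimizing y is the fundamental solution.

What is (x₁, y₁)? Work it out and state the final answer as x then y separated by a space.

4620799 414960

d=124: √d = [11; 7,2,1,1,1,…,2,7,22] (ℓ=16, even), read p_15/q_15
k=0  a_k=11  p_k/q_k = 11/1
k=1  a_k=7  p_k/q_k = 78/7
k=2  a_k=2  p_k/q_k = 167/15
…
k=8  a_k=4  p_k/q_k = 14543/1306
…
k=13  a_k=1  p_k/q_k = 237042/21287
k=14  a_k=2  p_k/q_k = 626251/56239
k=15  a_k=7  p_k/q_k = 4620799/414960
fundamental: x₁=4620799, y₁=414960  (since 21351783398401 − 124·172191801600 = 1)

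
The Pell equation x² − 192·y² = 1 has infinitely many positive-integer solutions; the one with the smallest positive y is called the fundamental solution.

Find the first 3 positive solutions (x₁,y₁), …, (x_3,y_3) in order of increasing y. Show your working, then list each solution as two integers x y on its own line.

97 7
18817 1358
3650401 263445

[13; 1,5,1,26] for √192; ℓ=4 ⇒ convergent index 3
step 0: (13, 1)  from 13·(1,0) + (0,1)
…
step 2: (83, 6)  from 5·(14,1) + (13,1)
step 3: (97, 7)  from 1·(83,6) + (14,1)
fundamental: x₁=97, y₁=7  (since 9409 − 192·49 = 1)
(x_2, y_2) = (97·97 + 192·7·7, 97·7 + 7·97) = (18817, 1358)
(x_3, y_3) = (97·18817 + 192·7·1358, 97·1358 + 7·18817) = (3650401, 263445)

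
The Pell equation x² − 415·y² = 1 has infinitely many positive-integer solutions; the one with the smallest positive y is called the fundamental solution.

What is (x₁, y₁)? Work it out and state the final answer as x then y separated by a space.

18412804 903849

d=415: √d = [20; 2,1,2,4,6,…,1,2,40] (ℓ=16, even), read p_15/q_15
step 0: (20, 1)  from 20·(1,0) + (0,1)
step 1: (41, 2)  from 2·(20,1) + (1,0)
…
step 7: (9595, 471)  from 1·(5154,253) + (4441,218)
step 8: (33939, 1666)  from 3·(9595,471) + (5154,253)
step 9: (43534, 2137)  from 1·(33939,1666) + (9595,471)
step 10: (77473, 3803)  from 1·(43534,2137) + (33939,1666)
step 11: (508372, 24955)  from 6·(77473,3803) + (43534,2137)
step 12: (2110961, 103623)  from 4·(508372,24955) + (77473,3803)
…
step 14: (6841255, 335824)  from 1·(4730294,232201) + (2110961,103623)
step 15: (18412804, 903849)  from 2·(6841255,335824) + (4730294,232201)
(x₁, y₁) = (18412804, 903849);  18412804² − 415·903849² = 1 ✓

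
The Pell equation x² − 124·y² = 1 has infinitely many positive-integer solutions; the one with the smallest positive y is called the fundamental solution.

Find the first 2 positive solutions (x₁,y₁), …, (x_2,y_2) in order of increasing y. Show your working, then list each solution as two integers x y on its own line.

[11; 7,2,1,1,1,…,2,7,22] for √124; ℓ=16 ⇒ convergent index 15
k=0  a_k=11  p_k/q_k = 11/1
k=1  a_k=7  p_k/q_k = 78/7
…
k=6  a_k=3  p_k/q_k = 2383/214
k=7  a_k=1  p_k/q_k = 3040/273
k=8  a_k=4  p_k/q_k = 14543/1306
…
k=10  a_k=3  p_k/q_k = 67292/6043
k=11  a_k=1  p_k/q_k = 84875/7622
k=12  a_k=1  p_k/q_k = 152167/13665
…
k=14  a_k=2  p_k/q_k = 626251/56239
k=15  a_k=7  p_k/q_k = 4620799/414960
→ (4620799, 414960).  Check: 4620799²=21351783398401, 124·414960²=21351783398400, difference 1.
n=2: (4620799,414960)∘(4620799,414960) = (4620799·4620799+124·414960·414960, 4620799·414960+414960·4620799) = (42703566796801,3834893506080)

4620799 414960
42703566796801 3834893506080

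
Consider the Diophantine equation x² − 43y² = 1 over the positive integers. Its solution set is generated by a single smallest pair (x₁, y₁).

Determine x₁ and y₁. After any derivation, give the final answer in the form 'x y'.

3482 531

d=43: √d = [6; 1,1,3,1,5,1,3,1,1,12] (ℓ=10, even), read p_9/q_9
k=0  a_k=6  p_k/q_k = 6/1
k=1  a_k=1  p_k/q_k = 7/1
…
k=8  a_k=1  p_k/q_k = 1941/296
k=9  a_k=1  p_k/q_k = 3482/531
(x₁, y₁) = (3482, 531);  3482² − 43·531² = 1 ✓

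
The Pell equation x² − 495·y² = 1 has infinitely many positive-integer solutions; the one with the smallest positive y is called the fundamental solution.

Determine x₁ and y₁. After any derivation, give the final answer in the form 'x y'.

√495 = [22; 4,44, …], period ℓ=2 (even) → k=1
a_0=22:  p_0=22·1+0=22,  q_0=22·0+1=1
a_1=4:  p_1=4·22+1=89,  q_1=4·1+0=4
fundamental: x₁=89, y₁=4  (since 7921 − 495·16 = 1)

89 4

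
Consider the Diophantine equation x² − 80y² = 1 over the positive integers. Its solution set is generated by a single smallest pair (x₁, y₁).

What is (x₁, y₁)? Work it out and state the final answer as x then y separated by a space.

d=80: √d = [8; 1,16] (ℓ=2, even), read p_1/q_1
step 0: (8, 1)  from 8·(1,0) + (0,1)
step 1: (9, 1)  from 1·(8,1) + (1,0)
fundamental: x₁=9, y₁=1  (since 81 − 80·1 = 1)

9 1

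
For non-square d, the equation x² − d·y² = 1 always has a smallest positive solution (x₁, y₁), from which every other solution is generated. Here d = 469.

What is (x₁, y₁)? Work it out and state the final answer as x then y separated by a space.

137215 6336

√469 = [21; 1,1,1,10,6,10,1,1,1,42, …], period ℓ=10 (even) → k=9
a_0=21:  p_0=21·1+0=21,  q_0=21·0+1=1
a_1=1:  p_1=1·21+1=22,  q_1=1·1+0=1
…
a_3=1:  p_3=1·43+22=65,  q_3=1·2+1=3
…
a_5=6:  p_5=6·693+65=4223,  q_5=6·32+3=195
…
a_7=1:  p_7=1·42923+4223=47146,  q_7=1·1982+195=2177
a_8=1:  p_8=1·47146+42923=90069,  q_8=1·2177+1982=4159
a_9=1:  p_9=1·90069+47146=137215,  q_9=1·4159+2177=6336
(x₁, y₁) = (137215, 6336);  137215² − 469·6336² = 1 ✓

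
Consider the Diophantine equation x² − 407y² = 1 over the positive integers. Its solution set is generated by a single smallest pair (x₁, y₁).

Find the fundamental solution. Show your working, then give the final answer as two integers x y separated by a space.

[20; 5,1,2,1,5,40] for √407; ℓ=6 ⇒ convergent index 5
a_0=20:  p_0=20·1+0=20,  q_0=20·0+1=1
a_1=5:  p_1=5·20+1=101,  q_1=5·1+0=5
a_2=1:  p_2=1·101+20=121,  q_2=1·5+1=6
a_3=2:  p_3=2·121+101=343,  q_3=2·6+5=17
a_4=1:  p_4=1·343+121=464,  q_4=1·17+6=23
a_5=5:  p_5=5·464+343=2663,  q_5=5·23+17=132
fundamental: x₁=2663, y₁=132  (since 7091569 − 407·17424 = 1)

2663 132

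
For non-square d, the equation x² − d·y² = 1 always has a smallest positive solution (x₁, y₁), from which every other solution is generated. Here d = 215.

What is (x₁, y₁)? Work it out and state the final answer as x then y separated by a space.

√215 = [14; 1,1,1,28, …], period ℓ=4 (even) → k=3
a_0=14:  p_0=14·1+0=14,  q_0=14·0+1=1
a_1=1:  p_1=1·14+1=15,  q_1=1·1+0=1
a_2=1:  p_2=1·15+14=29,  q_2=1·1+1=2
a_3=1:  p_3=1·29+15=44,  q_3=1·2+1=3
(x₁, y₁) = (44, 3);  44² − 215·3² = 1 ✓

44 3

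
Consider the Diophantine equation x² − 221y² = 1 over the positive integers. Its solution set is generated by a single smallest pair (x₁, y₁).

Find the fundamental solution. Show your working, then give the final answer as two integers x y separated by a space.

1665 112

[14; 1,6,2,6,1,28] for √221; ℓ=6 ⇒ convergent index 5
i=0: a=14 ⇒ p=14, q=1
i=1: a=1 ⇒ p=15, q=1
…
i=4: a=6 ⇒ p=1442, q=97
i=5: a=1 ⇒ p=1665, q=112
→ (1665, 112).  Check: 1665²=2772225, 221·112²=2772224, difference 1.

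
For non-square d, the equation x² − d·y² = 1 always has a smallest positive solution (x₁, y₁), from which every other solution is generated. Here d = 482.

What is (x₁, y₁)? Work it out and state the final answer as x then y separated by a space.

√482 = [21; 1,20,1,42, …], period ℓ=4 (even) → k=3
step 0: (21, 1)  from 21·(1,0) + (0,1)
step 1: (22, 1)  from 1·(21,1) + (1,0)
step 2: (461, 21)  from 20·(22,1) + (21,1)
step 3: (483, 22)  from 1·(461,21) + (22,1)
fundamental: x₁=483, y₁=22  (since 233289 − 482·484 = 1)

483 22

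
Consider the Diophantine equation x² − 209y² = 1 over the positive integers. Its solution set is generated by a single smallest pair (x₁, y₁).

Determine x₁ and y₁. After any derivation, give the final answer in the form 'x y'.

46551 3220

[14; 2,5,3,2,3,5,2,28] for √209; ℓ=8 ⇒ convergent index 7
step 0: (14, 1)  from 14·(1,0) + (0,1)
step 1: (29, 2)  from 2·(14,1) + (1,0)
…
step 4: (1171, 81)  from 2·(506,35) + (159,11)
step 5: (4019, 278)  from 3·(1171,81) + (506,35)
step 6: (21266, 1471)  from 5·(4019,278) + (1171,81)
step 7: (46551, 3220)  from 2·(21266,1471) + (4019,278)
fundamental: x₁=46551, y₁=3220  (since 2166995601 − 209·10368400 = 1)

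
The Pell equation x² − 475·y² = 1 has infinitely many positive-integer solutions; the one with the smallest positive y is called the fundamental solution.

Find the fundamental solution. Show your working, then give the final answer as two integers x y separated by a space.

d=475: √d = [21; 1,3,1,6,2,6,1,3,1,42] (ℓ=10, even), read p_9/q_9
a_0=21:  p_0=21·1+0=21,  q_0=21·0+1=1
a_1=1:  p_1=1·21+1=22,  q_1=1·1+0=1
a_2=3:  p_2=3·22+21=87,  q_2=3·1+1=4
…
a_4=6:  p_4=6·109+87=741,  q_4=6·5+4=34
a_5=2:  p_5=2·741+109=1591,  q_5=2·34+5=73
a_6=6:  p_6=6·1591+741=10287,  q_6=6·73+34=472
a_7=1:  p_7=1·10287+1591=11878,  q_7=1·472+73=545
a_8=3:  p_8=3·11878+10287=45921,  q_8=3·545+472=2107
a_9=1:  p_9=1·45921+11878=57799,  q_9=1·2107+545=2652
fundamental: x₁=57799, y₁=2652  (since 3340724401 − 475·7033104 = 1)

57799 2652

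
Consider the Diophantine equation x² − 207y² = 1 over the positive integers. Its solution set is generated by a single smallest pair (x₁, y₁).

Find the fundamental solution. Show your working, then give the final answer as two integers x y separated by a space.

1151 80

d=207: √d = [14; 2,1,1,2,1,1,2,28] (ℓ=8, even), read p_7/q_7
a_0=14:  p_0=14·1+0=14,  q_0=14·0+1=1
…
a_3=1:  p_3=1·43+29=72,  q_3=1·3+2=5
a_4=2:  p_4=2·72+43=187,  q_4=2·5+3=13
a_5=1:  p_5=1·187+72=259,  q_5=1·13+5=18
a_6=1:  p_6=1·259+187=446,  q_6=1·18+13=31
a_7=2:  p_7=2·446+259=1151,  q_7=2·31+18=80
→ (1151, 80).  Check: 1151²=1324801, 207·80²=1324800, difference 1.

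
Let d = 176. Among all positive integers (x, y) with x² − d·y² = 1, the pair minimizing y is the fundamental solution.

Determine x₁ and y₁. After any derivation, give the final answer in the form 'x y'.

199 15

√176 = [13; 3,1,3,26, …], period ℓ=4 (even) → k=3
a_0=13:  p_0=13·1+0=13,  q_0=13·0+1=1
…
a_2=1:  p_2=1·40+13=53,  q_2=1·3+1=4
a_3=3:  p_3=3·53+40=199,  q_3=3·4+3=15
fundamental: x₁=199, y₁=15  (since 39601 − 176·225 = 1)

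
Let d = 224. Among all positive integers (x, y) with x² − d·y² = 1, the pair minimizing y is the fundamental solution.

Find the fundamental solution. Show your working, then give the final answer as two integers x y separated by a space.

√224 → a₀=14, period (1,28); ℓ=2 even so k=1
step 0: (14, 1)  from 14·(1,0) + (0,1)
step 1: (15, 1)  from 1·(14,1) + (1,0)
(x₁, y₁) = (15, 1);  15² − 224·1² = 1 ✓

15 1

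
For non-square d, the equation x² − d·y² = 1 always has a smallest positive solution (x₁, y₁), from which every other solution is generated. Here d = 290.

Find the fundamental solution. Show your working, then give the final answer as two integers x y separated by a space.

579 34

d=290: √d = [17; 34] (ℓ=1, odd), read p_1/q_1
a_0=17:  p_0=17·1+0=17,  q_0=17·0+1=1
a_1=34:  p_1=34·17+1=579,  q_1=34·1+0=34
→ (579, 34).  Check: 579²=335241, 290·34²=335240, difference 1.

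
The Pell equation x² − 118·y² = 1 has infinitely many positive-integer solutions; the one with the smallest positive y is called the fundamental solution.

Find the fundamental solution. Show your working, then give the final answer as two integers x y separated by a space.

306917 28254

d=118: √d = [10; 1,6,3,2,10,2,3,6,1,20] (ℓ=10, even), read p_9/q_9
a_0=10:  p_0=10·1+0=10,  q_0=10·0+1=1
…
a_2=6:  p_2=6·11+10=76,  q_2=6·1+1=7
a_3=3:  p_3=3·76+11=239,  q_3=3·7+1=22
a_4=2:  p_4=2·239+76=554,  q_4=2·22+7=51
a_5=10:  p_5=10·554+239=5779,  q_5=10·51+22=532
…
a_7=3:  p_7=3·12112+5779=42115,  q_7=3·1115+532=3877
a_8=6:  p_8=6·42115+12112=264802,  q_8=6·3877+1115=24377
a_9=1:  p_9=1·264802+42115=306917,  q_9=1·24377+3877=28254
→ (306917, 28254).  Check: 306917²=94198044889, 118·28254²=94198044888, difference 1.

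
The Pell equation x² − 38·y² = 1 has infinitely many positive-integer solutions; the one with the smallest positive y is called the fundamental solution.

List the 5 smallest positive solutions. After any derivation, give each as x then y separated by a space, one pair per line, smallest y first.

37 6
2737 444
202501 32850
14982337 2430456
1108490437 179820894

√38 → a₀=6, period (6,12); ℓ=2 even so k=1
i=0: a=6 ⇒ p=6, q=1
i=1: a=6 ⇒ p=37, q=6
→ (37, 6).  Check: 37²=1369, 38·6²=1368, difference 1.
n=2: (37,6)∘(37,6) = (37·37+38·6·6, 37·6+6·37) = (2737,444)
n=3: (2737,444)∘(37,6) = (37·2737+38·6·444, 37·444+6·2737) = (202501,32850)
n=4: (202501,32850)∘(37,6) = (37·202501+38·6·32850, 37·32850+6·202501) = (14982337,2430456)
n=5: (14982337,2430456)∘(37,6) = (37·14982337+38·6·2430456, 37·2430456+6·14982337) = (1108490437,179820894)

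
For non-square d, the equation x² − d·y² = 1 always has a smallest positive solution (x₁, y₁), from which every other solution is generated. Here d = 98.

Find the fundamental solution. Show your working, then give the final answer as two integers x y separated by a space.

√98 → a₀=9, period (1,8,1,18); ℓ=4 even so k=3
a_0=9:  p_0=9·1+0=9,  q_0=9·0+1=1
a_1=1:  p_1=1·9+1=10,  q_1=1·1+0=1
a_2=8:  p_2=8·10+9=89,  q_2=8·1+1=9
a_3=1:  p_3=1·89+10=99,  q_3=1·9+1=10
→ (99, 10).  Check: 99²=9801, 98·10²=9800, difference 1.

99 10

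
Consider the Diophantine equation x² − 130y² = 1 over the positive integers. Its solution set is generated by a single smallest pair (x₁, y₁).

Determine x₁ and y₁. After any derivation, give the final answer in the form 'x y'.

6499 570

[11; 2,2,22] for √130; ℓ=3 ⇒ convergent index 5
a_0=11:  p_0=11·1+0=11,  q_0=11·0+1=1
…
a_2=2:  p_2=2·23+11=57,  q_2=2·2+1=5
…
a_4=2:  p_4=2·1277+57=2611,  q_4=2·112+5=229
a_5=2:  p_5=2·2611+1277=6499,  q_5=2·229+112=570
(x₁, y₁) = (6499, 570);  6499² − 130·570² = 1 ✓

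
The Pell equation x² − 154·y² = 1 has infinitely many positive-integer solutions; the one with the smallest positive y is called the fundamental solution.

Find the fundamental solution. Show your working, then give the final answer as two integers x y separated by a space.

d=154: √d = [12; 2,2,3,1,2,1,3,2,2,24] (ℓ=10, even), read p_9/q_9
a_0=12:  p_0=12·1+0=12,  q_0=12·0+1=1
a_1=2:  p_1=2·12+1=25,  q_1=2·1+0=2
…
a_3=3:  p_3=3·62+25=211,  q_3=3·5+2=17
…
a_6=1:  p_6=1·757+273=1030,  q_6=1·61+22=83
a_7=3:  p_7=3·1030+757=3847,  q_7=3·83+61=310
a_8=2:  p_8=2·3847+1030=8724,  q_8=2·310+83=703
a_9=2:  p_9=2·8724+3847=21295,  q_9=2·703+310=1716
→ (21295, 1716).  Check: 21295²=453477025, 154·1716²=453477024, difference 1.

21295 1716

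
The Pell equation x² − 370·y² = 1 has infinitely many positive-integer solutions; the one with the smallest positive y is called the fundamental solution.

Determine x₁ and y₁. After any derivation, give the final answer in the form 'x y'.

d=370: √d = [19; 4,4,38] (ℓ=3, odd), read p_5/q_5
step 0: (19, 1)  from 19·(1,0) + (0,1)
step 1: (77, 4)  from 4·(19,1) + (1,0)
…
step 3: (12503, 650)  from 38·(327,17) + (77,4)
step 4: (50339, 2617)  from 4·(12503,650) + (327,17)
step 5: (213859, 11118)  from 4·(50339,2617) + (12503,650)
(x₁, y₁) = (213859, 11118);  213859² − 370·11118² = 1 ✓

213859 11118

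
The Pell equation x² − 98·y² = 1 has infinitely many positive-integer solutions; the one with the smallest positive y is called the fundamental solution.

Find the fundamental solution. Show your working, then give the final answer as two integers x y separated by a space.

[9; 1,8,1,18] for √98; ℓ=4 ⇒ convergent index 3
a_0=9:  p_0=9·1+0=9,  q_0=9·0+1=1
a_1=1:  p_1=1·9+1=10,  q_1=1·1+0=1
a_2=8:  p_2=8·10+9=89,  q_2=8·1+1=9
a_3=1:  p_3=1·89+10=99,  q_3=1·9+1=10
fundamental: x₁=99, y₁=10  (since 9801 − 98·100 = 1)

99 10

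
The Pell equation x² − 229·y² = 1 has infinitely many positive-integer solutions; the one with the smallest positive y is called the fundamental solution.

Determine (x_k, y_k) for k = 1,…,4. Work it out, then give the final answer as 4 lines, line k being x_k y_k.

d=229: √d = [15; 7,1,1,7,30] (ℓ=5, odd), read p_9/q_9
i=0: a=15 ⇒ p=15, q=1
i=1: a=7 ⇒ p=106, q=7
i=2: a=1 ⇒ p=121, q=8
…
i=8: a=1 ⇒ p=776325, q=51301
i=9: a=7 ⇒ p=5848201, q=386460
fundamental: x₁=5848201, y₁=386460  (since 34201454936401 − 229·149351331600 = 1)
(5848201+386460√229)^2 = 68402909872801 + 4520191516920√229
(5848201+386460√229)^3 = 800067931842043513801 + 52869977098885735380√229
(5848201+386460√229)^4 = 9357916158133073035999171201 + 618388505879356792878585840√229

5848201 386460
68402909872801 4520191516920
800067931842043513801 52869977098885735380
9357916158133073035999171201 618388505879356792878585840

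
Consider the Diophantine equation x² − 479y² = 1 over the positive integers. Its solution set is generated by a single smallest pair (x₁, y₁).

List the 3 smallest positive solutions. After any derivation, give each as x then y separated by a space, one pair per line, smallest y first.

d=479: √d = [21; 1,7,1,3,2,21,2,3,1,7,1,42] (ℓ=12, even), read p_11/q_11
k=0  a_k=21  p_k/q_k = 21/1
…
k=2  a_k=7  p_k/q_k = 175/8
k=3  a_k=1  p_k/q_k = 197/9
k=4  a_k=3  p_k/q_k = 766/35
k=5  a_k=2  p_k/q_k = 1729/79
…
k=7  a_k=2  p_k/q_k = 75879/3467
…
k=9  a_k=1  p_k/q_k = 340591/15562
k=10  a_k=7  p_k/q_k = 2648849/121029
k=11  a_k=1  p_k/q_k = 2989440/136591
(x₁, y₁) = (2989440, 136591);  2989440² − 479·136591² = 1 ✓
k=2:  x_2 = 2989440·2989440+479·136591·136591 = 17873503027199,  y_2 = 2989440·136591+136591·2989440 = 816661198080
k=3:  x_3 = 2989440·17873503027199+479·136591·816661198080 = 106863529779256567680,  y_3 = 2989440·816661198080+136591·17873503027199 = 4882719303976413809

2989440 136591
17873503027199 816661198080
106863529779256567680 4882719303976413809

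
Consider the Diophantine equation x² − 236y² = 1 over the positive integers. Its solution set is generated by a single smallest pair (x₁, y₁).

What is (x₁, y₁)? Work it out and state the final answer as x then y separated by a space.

561799 36570

[15; 2,1,3,5,1,6,1,5,3,1,2,30] for √236; ℓ=12 ⇒ convergent index 11
step 0: (15, 1)  from 15·(1,0) + (0,1)
step 1: (31, 2)  from 2·(15,1) + (1,0)
step 2: (46, 3)  from 1·(31,2) + (15,1)
step 3: (169, 11)  from 3·(46,3) + (31,2)
…
step 5: (1060, 69)  from 1·(891,58) + (169,11)
…
step 7: (8311, 541)  from 1·(7251,472) + (1060,69)
step 8: (48806, 3177)  from 5·(8311,541) + (7251,472)
step 9: (154729, 10072)  from 3·(48806,3177) + (8311,541)
step 10: (203535, 13249)  from 1·(154729,10072) + (48806,3177)
step 11: (561799, 36570)  from 2·(203535,13249) + (154729,10072)
(x₁, y₁) = (561799, 36570);  561799² − 236·36570² = 1 ✓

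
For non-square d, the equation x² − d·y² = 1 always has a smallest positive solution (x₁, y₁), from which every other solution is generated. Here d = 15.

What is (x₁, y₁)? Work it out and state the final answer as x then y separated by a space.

√15 = [3; 1,6, …], period ℓ=2 (even) → k=1
i=0: a=3 ⇒ p=3, q=1
i=1: a=1 ⇒ p=4, q=1
→ (4, 1).  Check: 4²=16, 15·1²=15, difference 1.

4 1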